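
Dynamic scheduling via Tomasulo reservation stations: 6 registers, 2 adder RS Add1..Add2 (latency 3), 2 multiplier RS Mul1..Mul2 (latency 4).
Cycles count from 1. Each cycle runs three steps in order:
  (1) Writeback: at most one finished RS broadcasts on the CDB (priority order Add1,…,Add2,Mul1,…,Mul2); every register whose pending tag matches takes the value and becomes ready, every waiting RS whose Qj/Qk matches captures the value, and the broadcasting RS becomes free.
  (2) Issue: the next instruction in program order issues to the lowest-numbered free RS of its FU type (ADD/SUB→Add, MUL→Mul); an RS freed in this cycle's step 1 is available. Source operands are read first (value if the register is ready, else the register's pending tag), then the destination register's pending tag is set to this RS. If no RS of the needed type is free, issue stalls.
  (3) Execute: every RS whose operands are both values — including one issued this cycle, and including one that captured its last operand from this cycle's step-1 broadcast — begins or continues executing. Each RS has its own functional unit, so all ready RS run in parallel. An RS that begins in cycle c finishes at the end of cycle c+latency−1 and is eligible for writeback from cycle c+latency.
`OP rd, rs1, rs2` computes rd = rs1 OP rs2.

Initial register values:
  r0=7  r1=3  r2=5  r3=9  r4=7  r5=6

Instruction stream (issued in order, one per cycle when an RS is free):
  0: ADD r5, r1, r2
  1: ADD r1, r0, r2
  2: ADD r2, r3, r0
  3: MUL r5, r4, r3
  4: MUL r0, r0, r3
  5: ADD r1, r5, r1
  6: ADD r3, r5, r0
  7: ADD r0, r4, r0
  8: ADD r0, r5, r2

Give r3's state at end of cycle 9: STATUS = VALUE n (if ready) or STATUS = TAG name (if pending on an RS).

STATUS = TAG Add2

  c1: issue ADD r5<-Add1  regs: r0:7,r1:3,r2:5,r3:9,r4:7,r5:Add1
  c2: issue ADD r1<-Add2  regs: r0:7,r1:Add2,r2:5,r3:9,r4:7,r5:Add1
  c3: stall  regs: r0:7,r1:Add2,r2:5,r3:9,r4:7,r5:Add1
  c4: CDB Add1=8; issue ADD r2<-Add1  regs: r0:7,r1:Add2,r2:Add1,r3:9,r4:7,r5:8
  c5: CDB Add2=12; issue MUL r5<-Mul1  regs: r0:7,r1:12,r2:Add1,r3:9,r4:7,r5:Mul1
  c6: issue MUL r0<-Mul2  regs: r0:Mul2,r1:12,r2:Add1,r3:9,r4:7,r5:Mul1
  c7: CDB Add1=16; issue ADD r1<-Add1  regs: r0:Mul2,r1:Add1,r2:16,r3:9,r4:7,r5:Mul1
  c8: issue ADD r3<-Add2  regs: r0:Mul2,r1:Add1,r2:16,r3:Add2,r4:7,r5:Mul1
  c9: CDB Mul1=63; stall  regs: r0:Mul2,r1:Add1,r2:16,r3:Add2,r4:7,r5:63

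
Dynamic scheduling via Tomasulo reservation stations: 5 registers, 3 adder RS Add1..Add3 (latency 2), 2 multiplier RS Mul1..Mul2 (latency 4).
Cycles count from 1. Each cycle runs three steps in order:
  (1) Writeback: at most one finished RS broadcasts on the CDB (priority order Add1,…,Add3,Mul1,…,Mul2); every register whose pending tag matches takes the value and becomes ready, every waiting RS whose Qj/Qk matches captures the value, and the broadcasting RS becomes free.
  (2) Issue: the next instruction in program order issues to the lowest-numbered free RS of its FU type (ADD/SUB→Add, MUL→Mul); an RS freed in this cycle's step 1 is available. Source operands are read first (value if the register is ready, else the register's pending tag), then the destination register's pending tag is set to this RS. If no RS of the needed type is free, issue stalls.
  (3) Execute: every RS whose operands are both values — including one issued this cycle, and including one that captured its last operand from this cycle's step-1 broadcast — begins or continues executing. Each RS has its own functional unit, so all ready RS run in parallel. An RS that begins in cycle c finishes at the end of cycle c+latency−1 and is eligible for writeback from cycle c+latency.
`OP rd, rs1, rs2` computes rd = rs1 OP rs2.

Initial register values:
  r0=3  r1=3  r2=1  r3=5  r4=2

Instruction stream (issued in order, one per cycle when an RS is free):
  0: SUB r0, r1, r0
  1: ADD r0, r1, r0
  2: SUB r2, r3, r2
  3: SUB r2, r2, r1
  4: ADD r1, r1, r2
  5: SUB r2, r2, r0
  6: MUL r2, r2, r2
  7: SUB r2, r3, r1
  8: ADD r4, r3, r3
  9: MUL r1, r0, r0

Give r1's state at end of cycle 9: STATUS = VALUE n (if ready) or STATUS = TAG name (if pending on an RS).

  c1: issue SUB r0<-Add1  regs: r0:Add1,r1:3,r2:1,r3:5,r4:2
  c2: issue ADD r0<-Add2  regs: r0:Add2,r1:3,r2:1,r3:5,r4:2
  c3: CDB Add1=0; issue SUB r2<-Add1  regs: r0:Add2,r1:3,r2:Add1,r3:5,r4:2
  c4: issue SUB r2<-Add3  regs: r0:Add2,r1:3,r2:Add3,r3:5,r4:2
  c5: CDB Add1=4; issue ADD r1<-Add1  regs: r0:Add2,r1:Add1,r2:Add3,r3:5,r4:2
  c6: CDB Add2=3; issue SUB r2<-Add2  regs: r0:3,r1:Add1,r2:Add2,r3:5,r4:2
  c7: CDB Add3=1; issue MUL r2<-Mul1  regs: r0:3,r1:Add1,r2:Mul1,r3:5,r4:2
  c8: issue SUB r2<-Add3  regs: r0:3,r1:Add1,r2:Add3,r3:5,r4:2
  c9: CDB Add1=4; issue ADD r4<-Add1  regs: r0:3,r1:4,r2:Add3,r3:5,r4:Add1

STATUS = VALUE 4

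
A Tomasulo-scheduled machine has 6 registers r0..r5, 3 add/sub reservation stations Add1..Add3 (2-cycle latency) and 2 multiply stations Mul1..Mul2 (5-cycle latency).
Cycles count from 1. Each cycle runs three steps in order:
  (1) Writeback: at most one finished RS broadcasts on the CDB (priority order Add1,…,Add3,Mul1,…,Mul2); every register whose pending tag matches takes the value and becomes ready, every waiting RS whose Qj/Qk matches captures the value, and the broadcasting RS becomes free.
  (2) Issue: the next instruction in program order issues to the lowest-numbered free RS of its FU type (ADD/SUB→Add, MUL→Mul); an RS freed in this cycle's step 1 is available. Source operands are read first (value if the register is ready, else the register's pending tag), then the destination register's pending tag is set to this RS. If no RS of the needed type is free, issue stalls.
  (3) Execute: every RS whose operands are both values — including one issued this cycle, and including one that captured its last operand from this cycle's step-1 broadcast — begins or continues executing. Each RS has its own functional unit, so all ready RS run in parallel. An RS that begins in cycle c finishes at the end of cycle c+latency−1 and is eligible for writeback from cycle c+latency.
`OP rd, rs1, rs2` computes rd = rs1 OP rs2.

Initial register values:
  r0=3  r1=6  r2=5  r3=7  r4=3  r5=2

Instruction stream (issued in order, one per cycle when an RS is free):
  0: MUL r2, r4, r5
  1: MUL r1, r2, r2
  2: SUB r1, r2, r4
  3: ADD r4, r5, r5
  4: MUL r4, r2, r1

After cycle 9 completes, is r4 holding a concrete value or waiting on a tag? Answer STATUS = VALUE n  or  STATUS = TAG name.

STATUS = TAG Mul1

c1: issue MUL r2<-Mul1 | r0:3,r1:6,r2:Mul1,r3:7,r4:3,r5:2
c2: issue MUL r1<-Mul2 | r0:3,r1:Mul2,r2:Mul1,r3:7,r4:3,r5:2
c3: issue SUB r1<-Add1 | r0:3,r1:Add1,r2:Mul1,r3:7,r4:3,r5:2
c4: issue ADD r4<-Add2 | r0:3,r1:Add1,r2:Mul1,r3:7,r4:Add2,r5:2
c5: stall | r0:3,r1:Add1,r2:Mul1,r3:7,r4:Add2,r5:2
c6: CDB Add2=4; stall | r0:3,r1:Add1,r2:Mul1,r3:7,r4:4,r5:2
c7: CDB Mul1=6; issue MUL r4<-Mul1 | r0:3,r1:Add1,r2:6,r3:7,r4:Mul1,r5:2
c8: - | r0:3,r1:Add1,r2:6,r3:7,r4:Mul1,r5:2
c9: CDB Add1=3 | r0:3,r1:3,r2:6,r3:7,r4:Mul1,r5:2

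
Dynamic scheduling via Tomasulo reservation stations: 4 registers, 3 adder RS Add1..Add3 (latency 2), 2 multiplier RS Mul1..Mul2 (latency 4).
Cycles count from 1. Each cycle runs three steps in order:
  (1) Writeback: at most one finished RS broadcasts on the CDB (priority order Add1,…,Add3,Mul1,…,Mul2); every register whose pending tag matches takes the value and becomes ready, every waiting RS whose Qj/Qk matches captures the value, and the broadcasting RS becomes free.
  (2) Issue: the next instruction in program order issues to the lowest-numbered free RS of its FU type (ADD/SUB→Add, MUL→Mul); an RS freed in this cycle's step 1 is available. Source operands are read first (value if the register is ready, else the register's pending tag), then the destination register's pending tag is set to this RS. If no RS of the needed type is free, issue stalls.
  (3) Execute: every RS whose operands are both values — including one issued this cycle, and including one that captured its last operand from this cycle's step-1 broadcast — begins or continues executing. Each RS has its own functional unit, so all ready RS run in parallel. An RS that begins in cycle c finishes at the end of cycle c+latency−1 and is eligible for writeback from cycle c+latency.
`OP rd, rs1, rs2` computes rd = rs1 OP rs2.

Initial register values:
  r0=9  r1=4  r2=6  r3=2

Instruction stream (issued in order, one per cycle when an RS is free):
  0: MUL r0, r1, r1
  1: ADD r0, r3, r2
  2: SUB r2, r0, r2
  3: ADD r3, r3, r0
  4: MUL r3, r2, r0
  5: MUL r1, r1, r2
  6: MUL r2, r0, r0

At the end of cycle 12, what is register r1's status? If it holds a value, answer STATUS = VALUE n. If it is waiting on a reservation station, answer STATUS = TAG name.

STATUS = VALUE 8

  c1: issue MUL r0<-Mul1  regs: r0:Mul1,r1:4,r2:6,r3:2
  c2: issue ADD r0<-Add1  regs: r0:Add1,r1:4,r2:6,r3:2
  c3: issue SUB r2<-Add2  regs: r0:Add1,r1:4,r2:Add2,r3:2
  c4: CDB Add1=8; issue ADD r3<-Add1  regs: r0:8,r1:4,r2:Add2,r3:Add1
  c5: CDB Mul1=16; issue MUL r3<-Mul1  regs: r0:8,r1:4,r2:Add2,r3:Mul1
  c6: CDB Add1=10; issue MUL r1<-Mul2  regs: r0:8,r1:Mul2,r2:Add2,r3:Mul1
  c7: CDB Add2=2; stall  regs: r0:8,r1:Mul2,r2:2,r3:Mul1
  c8: stall  regs: r0:8,r1:Mul2,r2:2,r3:Mul1
  c9: stall  regs: r0:8,r1:Mul2,r2:2,r3:Mul1
  c10: stall  regs: r0:8,r1:Mul2,r2:2,r3:Mul1
  c11: CDB Mul1=16; issue MUL r2<-Mul1  regs: r0:8,r1:Mul2,r2:Mul1,r3:16
  c12: CDB Mul2=8  regs: r0:8,r1:8,r2:Mul1,r3:16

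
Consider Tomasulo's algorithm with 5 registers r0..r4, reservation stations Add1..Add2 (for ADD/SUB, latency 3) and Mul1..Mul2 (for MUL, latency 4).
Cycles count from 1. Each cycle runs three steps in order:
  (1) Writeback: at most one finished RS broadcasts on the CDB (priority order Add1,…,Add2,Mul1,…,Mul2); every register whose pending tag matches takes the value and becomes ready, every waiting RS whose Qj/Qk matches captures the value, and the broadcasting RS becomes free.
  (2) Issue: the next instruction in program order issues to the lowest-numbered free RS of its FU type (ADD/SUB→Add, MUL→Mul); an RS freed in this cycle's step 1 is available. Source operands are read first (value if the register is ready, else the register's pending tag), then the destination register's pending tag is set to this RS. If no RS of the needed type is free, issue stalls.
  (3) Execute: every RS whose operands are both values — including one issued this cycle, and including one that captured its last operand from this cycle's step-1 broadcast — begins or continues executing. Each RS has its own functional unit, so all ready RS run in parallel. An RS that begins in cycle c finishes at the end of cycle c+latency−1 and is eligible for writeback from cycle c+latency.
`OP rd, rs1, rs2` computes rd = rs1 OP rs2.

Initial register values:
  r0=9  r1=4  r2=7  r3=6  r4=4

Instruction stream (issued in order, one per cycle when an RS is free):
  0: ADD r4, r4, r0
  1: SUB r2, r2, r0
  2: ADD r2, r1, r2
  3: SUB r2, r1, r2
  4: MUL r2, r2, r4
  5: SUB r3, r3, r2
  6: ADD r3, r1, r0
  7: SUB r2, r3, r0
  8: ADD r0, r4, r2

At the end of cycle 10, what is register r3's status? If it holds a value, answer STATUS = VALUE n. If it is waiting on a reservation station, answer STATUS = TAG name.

c1: issue ADD r4<-Add1 | r0:9,r1:4,r2:7,r3:6,r4:Add1
c2: issue SUB r2<-Add2 | r0:9,r1:4,r2:Add2,r3:6,r4:Add1
c3: stall | r0:9,r1:4,r2:Add2,r3:6,r4:Add1
c4: CDB Add1=13; issue ADD r2<-Add1 | r0:9,r1:4,r2:Add1,r3:6,r4:13
c5: CDB Add2=-2; issue SUB r2<-Add2 | r0:9,r1:4,r2:Add2,r3:6,r4:13
c6: issue MUL r2<-Mul1 | r0:9,r1:4,r2:Mul1,r3:6,r4:13
c7: stall | r0:9,r1:4,r2:Mul1,r3:6,r4:13
c8: CDB Add1=2; issue SUB r3<-Add1 | r0:9,r1:4,r2:Mul1,r3:Add1,r4:13
c9: stall | r0:9,r1:4,r2:Mul1,r3:Add1,r4:13
c10: stall | r0:9,r1:4,r2:Mul1,r3:Add1,r4:13

STATUS = TAG Add1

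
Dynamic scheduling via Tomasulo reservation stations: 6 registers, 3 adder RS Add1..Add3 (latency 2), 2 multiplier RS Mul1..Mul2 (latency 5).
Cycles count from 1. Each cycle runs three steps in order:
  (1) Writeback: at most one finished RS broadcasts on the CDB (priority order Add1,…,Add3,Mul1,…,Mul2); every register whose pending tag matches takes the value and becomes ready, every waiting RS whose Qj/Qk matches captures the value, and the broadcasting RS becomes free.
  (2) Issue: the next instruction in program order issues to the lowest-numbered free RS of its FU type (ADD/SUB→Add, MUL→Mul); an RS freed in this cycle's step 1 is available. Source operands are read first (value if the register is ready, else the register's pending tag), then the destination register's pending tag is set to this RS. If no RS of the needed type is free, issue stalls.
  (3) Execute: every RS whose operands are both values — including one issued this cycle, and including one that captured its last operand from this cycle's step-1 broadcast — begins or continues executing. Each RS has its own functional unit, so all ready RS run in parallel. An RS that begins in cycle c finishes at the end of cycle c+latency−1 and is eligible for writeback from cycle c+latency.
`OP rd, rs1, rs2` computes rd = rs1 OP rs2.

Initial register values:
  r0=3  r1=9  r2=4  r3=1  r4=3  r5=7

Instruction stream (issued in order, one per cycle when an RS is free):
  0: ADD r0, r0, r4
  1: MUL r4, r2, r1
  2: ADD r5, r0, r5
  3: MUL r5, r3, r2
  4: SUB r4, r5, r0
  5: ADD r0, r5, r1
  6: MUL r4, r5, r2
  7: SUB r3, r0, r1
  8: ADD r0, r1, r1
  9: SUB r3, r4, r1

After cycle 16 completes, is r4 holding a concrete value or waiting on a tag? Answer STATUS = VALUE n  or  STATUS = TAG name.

STATUS = VALUE 16

c1: issue ADD r0<-Add1 | r0:Add1,r1:9,r2:4,r3:1,r4:3,r5:7
c2: issue MUL r4<-Mul1 | r0:Add1,r1:9,r2:4,r3:1,r4:Mul1,r5:7
c3: CDB Add1=6; issue ADD r5<-Add1 | r0:6,r1:9,r2:4,r3:1,r4:Mul1,r5:Add1
c4: issue MUL r5<-Mul2 | r0:6,r1:9,r2:4,r3:1,r4:Mul1,r5:Mul2
c5: CDB Add1=13; issue SUB r4<-Add1 | r0:6,r1:9,r2:4,r3:1,r4:Add1,r5:Mul2
c6: issue ADD r0<-Add2 | r0:Add2,r1:9,r2:4,r3:1,r4:Add1,r5:Mul2
c7: CDB Mul1=36; issue MUL r4<-Mul1 | r0:Add2,r1:9,r2:4,r3:1,r4:Mul1,r5:Mul2
c8: issue SUB r3<-Add3 | r0:Add2,r1:9,r2:4,r3:Add3,r4:Mul1,r5:Mul2
c9: CDB Mul2=4; stall | r0:Add2,r1:9,r2:4,r3:Add3,r4:Mul1,r5:4
c10: stall | r0:Add2,r1:9,r2:4,r3:Add3,r4:Mul1,r5:4
c11: CDB Add1=-2; issue ADD r0<-Add1 | r0:Add1,r1:9,r2:4,r3:Add3,r4:Mul1,r5:4
c12: CDB Add2=13; issue SUB r3<-Add2 | r0:Add1,r1:9,r2:4,r3:Add2,r4:Mul1,r5:4
c13: CDB Add1=18 | r0:18,r1:9,r2:4,r3:Add2,r4:Mul1,r5:4
c14: CDB Add3=4 | r0:18,r1:9,r2:4,r3:Add2,r4:Mul1,r5:4
c15: CDB Mul1=16 | r0:18,r1:9,r2:4,r3:Add2,r4:16,r5:4
c16: - | r0:18,r1:9,r2:4,r3:Add2,r4:16,r5:4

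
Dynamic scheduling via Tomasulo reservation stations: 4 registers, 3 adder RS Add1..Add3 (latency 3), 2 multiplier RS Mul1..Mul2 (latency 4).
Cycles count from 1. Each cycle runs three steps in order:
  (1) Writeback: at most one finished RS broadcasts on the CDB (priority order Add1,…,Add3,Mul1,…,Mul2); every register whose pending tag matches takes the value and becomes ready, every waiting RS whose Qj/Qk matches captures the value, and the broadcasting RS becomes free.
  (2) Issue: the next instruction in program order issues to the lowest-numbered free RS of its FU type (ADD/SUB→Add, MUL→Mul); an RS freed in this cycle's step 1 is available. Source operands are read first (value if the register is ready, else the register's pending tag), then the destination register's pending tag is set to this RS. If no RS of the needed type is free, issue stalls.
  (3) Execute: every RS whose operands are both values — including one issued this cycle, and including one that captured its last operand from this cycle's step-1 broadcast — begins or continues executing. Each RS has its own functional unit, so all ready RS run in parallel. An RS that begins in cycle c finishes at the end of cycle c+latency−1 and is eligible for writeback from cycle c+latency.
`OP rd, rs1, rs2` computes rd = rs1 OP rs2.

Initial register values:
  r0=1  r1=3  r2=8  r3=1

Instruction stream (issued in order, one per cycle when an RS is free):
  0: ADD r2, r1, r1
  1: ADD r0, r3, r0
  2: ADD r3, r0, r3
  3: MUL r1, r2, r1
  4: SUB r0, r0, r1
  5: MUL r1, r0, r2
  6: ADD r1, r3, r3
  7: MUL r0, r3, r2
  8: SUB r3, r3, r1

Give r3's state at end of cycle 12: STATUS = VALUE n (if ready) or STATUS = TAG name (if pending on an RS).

STATUS = TAG Add3

cycle 1: issue ADD r2<-Add1 // r0:1,r1:3,r2:Add1,r3:1
cycle 2: issue ADD r0<-Add2 // r0:Add2,r1:3,r2:Add1,r3:1
cycle 3: issue ADD r3<-Add3 // r0:Add2,r1:3,r2:Add1,r3:Add3
cycle 4: CDB Add1=6; issue MUL r1<-Mul1 // r0:Add2,r1:Mul1,r2:6,r3:Add3
cycle 5: CDB Add2=2; issue SUB r0<-Add1 // r0:Add1,r1:Mul1,r2:6,r3:Add3
cycle 6: issue MUL r1<-Mul2 // r0:Add1,r1:Mul2,r2:6,r3:Add3
cycle 7: issue ADD r1<-Add2 // r0:Add1,r1:Add2,r2:6,r3:Add3
cycle 8: CDB Add3=3; stall // r0:Add1,r1:Add2,r2:6,r3:3
cycle 9: CDB Mul1=18; issue MUL r0<-Mul1 // r0:Mul1,r1:Add2,r2:6,r3:3
cycle 10: issue SUB r3<-Add3 // r0:Mul1,r1:Add2,r2:6,r3:Add3
cycle 11: CDB Add2=6 // r0:Mul1,r1:6,r2:6,r3:Add3
cycle 12: CDB Add1=-16 // r0:Mul1,r1:6,r2:6,r3:Add3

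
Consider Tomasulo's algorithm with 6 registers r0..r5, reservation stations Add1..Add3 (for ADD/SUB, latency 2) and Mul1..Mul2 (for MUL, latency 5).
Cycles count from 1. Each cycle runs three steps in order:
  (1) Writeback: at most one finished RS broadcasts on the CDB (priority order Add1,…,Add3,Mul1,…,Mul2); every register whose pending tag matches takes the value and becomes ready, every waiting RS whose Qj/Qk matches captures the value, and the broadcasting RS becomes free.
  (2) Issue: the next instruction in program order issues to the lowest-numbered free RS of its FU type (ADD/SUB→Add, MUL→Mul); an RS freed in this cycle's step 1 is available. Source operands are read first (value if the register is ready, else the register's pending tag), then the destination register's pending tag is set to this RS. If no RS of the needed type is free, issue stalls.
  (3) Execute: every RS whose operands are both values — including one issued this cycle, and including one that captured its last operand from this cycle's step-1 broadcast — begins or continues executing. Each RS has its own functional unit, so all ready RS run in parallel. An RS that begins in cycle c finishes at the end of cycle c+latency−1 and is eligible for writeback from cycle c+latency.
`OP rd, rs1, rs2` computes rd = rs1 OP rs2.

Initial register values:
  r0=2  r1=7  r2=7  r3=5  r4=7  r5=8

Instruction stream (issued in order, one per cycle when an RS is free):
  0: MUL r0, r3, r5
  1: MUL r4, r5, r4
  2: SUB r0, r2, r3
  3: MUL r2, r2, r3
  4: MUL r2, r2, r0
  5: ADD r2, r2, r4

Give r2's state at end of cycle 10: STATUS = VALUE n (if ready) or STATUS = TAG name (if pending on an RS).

STATUS = TAG Add1

  c1: issue MUL r0<-Mul1  regs: r0:Mul1,r1:7,r2:7,r3:5,r4:7,r5:8
  c2: issue MUL r4<-Mul2  regs: r0:Mul1,r1:7,r2:7,r3:5,r4:Mul2,r5:8
  c3: issue SUB r0<-Add1  regs: r0:Add1,r1:7,r2:7,r3:5,r4:Mul2,r5:8
  c4: stall  regs: r0:Add1,r1:7,r2:7,r3:5,r4:Mul2,r5:8
  c5: CDB Add1=2; stall  regs: r0:2,r1:7,r2:7,r3:5,r4:Mul2,r5:8
  c6: CDB Mul1=40; issue MUL r2<-Mul1  regs: r0:2,r1:7,r2:Mul1,r3:5,r4:Mul2,r5:8
  c7: CDB Mul2=56; issue MUL r2<-Mul2  regs: r0:2,r1:7,r2:Mul2,r3:5,r4:56,r5:8
  c8: issue ADD r2<-Add1  regs: r0:2,r1:7,r2:Add1,r3:5,r4:56,r5:8
  c9: -  regs: r0:2,r1:7,r2:Add1,r3:5,r4:56,r5:8
  c10: -  regs: r0:2,r1:7,r2:Add1,r3:5,r4:56,r5:8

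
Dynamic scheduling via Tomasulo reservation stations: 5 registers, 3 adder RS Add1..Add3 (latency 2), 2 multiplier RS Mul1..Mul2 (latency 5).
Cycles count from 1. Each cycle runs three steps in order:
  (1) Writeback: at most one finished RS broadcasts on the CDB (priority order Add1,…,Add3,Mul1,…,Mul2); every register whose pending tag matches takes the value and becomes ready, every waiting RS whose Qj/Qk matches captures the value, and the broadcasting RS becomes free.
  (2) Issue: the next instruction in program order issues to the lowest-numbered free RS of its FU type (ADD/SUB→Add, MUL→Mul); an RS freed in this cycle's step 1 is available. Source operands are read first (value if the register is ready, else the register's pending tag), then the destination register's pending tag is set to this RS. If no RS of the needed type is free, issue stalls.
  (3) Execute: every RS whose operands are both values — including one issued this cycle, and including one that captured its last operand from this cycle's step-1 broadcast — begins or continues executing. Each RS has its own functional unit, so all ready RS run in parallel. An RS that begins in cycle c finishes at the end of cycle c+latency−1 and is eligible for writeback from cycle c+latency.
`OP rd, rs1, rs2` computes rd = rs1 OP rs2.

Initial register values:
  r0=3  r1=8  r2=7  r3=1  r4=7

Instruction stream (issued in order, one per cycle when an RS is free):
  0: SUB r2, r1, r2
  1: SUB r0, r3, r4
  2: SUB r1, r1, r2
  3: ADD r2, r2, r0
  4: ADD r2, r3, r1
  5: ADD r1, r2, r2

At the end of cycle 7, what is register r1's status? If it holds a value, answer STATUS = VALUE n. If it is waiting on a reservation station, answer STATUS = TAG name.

cycle 1: issue SUB r2<-Add1 // r0:3,r1:8,r2:Add1,r3:1,r4:7
cycle 2: issue SUB r0<-Add2 // r0:Add2,r1:8,r2:Add1,r3:1,r4:7
cycle 3: CDB Add1=1; issue SUB r1<-Add1 // r0:Add2,r1:Add1,r2:1,r3:1,r4:7
cycle 4: CDB Add2=-6; issue ADD r2<-Add2 // r0:-6,r1:Add1,r2:Add2,r3:1,r4:7
cycle 5: CDB Add1=7; issue ADD r2<-Add1 // r0:-6,r1:7,r2:Add1,r3:1,r4:7
cycle 6: CDB Add2=-5; issue ADD r1<-Add2 // r0:-6,r1:Add2,r2:Add1,r3:1,r4:7
cycle 7: CDB Add1=8 // r0:-6,r1:Add2,r2:8,r3:1,r4:7

STATUS = TAG Add2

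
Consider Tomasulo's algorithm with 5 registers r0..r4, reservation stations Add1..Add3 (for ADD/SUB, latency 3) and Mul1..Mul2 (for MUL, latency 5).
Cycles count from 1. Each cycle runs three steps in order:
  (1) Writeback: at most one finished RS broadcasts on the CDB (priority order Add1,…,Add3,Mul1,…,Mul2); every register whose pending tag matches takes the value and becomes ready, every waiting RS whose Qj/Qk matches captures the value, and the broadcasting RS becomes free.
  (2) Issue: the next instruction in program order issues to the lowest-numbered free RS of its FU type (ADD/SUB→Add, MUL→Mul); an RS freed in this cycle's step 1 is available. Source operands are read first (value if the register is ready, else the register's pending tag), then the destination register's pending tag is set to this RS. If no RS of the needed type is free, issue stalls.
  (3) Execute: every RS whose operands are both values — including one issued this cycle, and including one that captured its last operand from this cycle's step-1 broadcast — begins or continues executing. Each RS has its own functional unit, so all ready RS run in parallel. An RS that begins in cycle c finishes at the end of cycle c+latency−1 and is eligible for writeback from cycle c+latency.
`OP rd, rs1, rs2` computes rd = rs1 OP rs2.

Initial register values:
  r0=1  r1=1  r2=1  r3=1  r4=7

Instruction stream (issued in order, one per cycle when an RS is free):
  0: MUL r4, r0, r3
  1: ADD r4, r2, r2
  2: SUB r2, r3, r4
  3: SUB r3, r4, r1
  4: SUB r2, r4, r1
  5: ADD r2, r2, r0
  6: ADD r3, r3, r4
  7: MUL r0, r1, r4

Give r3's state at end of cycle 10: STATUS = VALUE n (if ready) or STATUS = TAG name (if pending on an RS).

STATUS = TAG Add2

cycle 1: issue MUL r4<-Mul1 // r0:1,r1:1,r2:1,r3:1,r4:Mul1
cycle 2: issue ADD r4<-Add1 // r0:1,r1:1,r2:1,r3:1,r4:Add1
cycle 3: issue SUB r2<-Add2 // r0:1,r1:1,r2:Add2,r3:1,r4:Add1
cycle 4: issue SUB r3<-Add3 // r0:1,r1:1,r2:Add2,r3:Add3,r4:Add1
cycle 5: CDB Add1=2; issue SUB r2<-Add1 // r0:1,r1:1,r2:Add1,r3:Add3,r4:2
cycle 6: CDB Mul1=1; stall // r0:1,r1:1,r2:Add1,r3:Add3,r4:2
cycle 7: stall // r0:1,r1:1,r2:Add1,r3:Add3,r4:2
cycle 8: CDB Add1=1; issue ADD r2<-Add1 // r0:1,r1:1,r2:Add1,r3:Add3,r4:2
cycle 9: CDB Add2=-1; issue ADD r3<-Add2 // r0:1,r1:1,r2:Add1,r3:Add2,r4:2
cycle 10: CDB Add3=1; issue MUL r0<-Mul1 // r0:Mul1,r1:1,r2:Add1,r3:Add2,r4:2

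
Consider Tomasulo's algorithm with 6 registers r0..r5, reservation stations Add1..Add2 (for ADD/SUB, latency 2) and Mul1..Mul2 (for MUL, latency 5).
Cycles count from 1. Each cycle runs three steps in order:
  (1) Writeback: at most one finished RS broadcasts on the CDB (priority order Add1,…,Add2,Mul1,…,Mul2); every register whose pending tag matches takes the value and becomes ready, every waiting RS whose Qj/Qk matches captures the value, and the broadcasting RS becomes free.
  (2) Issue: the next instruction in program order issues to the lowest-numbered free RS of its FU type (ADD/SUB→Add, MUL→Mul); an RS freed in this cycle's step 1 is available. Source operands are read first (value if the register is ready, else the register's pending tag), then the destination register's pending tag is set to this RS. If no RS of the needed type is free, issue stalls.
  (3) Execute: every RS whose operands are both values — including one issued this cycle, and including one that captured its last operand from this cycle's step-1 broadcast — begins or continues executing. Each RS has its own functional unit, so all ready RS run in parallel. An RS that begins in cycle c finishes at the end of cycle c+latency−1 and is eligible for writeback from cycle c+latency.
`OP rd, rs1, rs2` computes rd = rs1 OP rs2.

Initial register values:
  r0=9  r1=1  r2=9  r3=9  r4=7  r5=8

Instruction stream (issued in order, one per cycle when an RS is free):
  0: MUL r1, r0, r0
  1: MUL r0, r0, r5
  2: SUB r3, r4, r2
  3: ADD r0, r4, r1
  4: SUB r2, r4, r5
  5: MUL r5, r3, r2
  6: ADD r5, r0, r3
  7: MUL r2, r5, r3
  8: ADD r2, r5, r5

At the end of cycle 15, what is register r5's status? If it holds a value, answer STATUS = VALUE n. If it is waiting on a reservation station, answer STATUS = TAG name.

  c1: issue MUL r1<-Mul1  regs: r0:9,r1:Mul1,r2:9,r3:9,r4:7,r5:8
  c2: issue MUL r0<-Mul2  regs: r0:Mul2,r1:Mul1,r2:9,r3:9,r4:7,r5:8
  c3: issue SUB r3<-Add1  regs: r0:Mul2,r1:Mul1,r2:9,r3:Add1,r4:7,r5:8
  c4: issue ADD r0<-Add2  regs: r0:Add2,r1:Mul1,r2:9,r3:Add1,r4:7,r5:8
  c5: CDB Add1=-2; issue SUB r2<-Add1  regs: r0:Add2,r1:Mul1,r2:Add1,r3:-2,r4:7,r5:8
  c6: CDB Mul1=81; issue MUL r5<-Mul1  regs: r0:Add2,r1:81,r2:Add1,r3:-2,r4:7,r5:Mul1
  c7: CDB Add1=-1; issue ADD r5<-Add1  regs: r0:Add2,r1:81,r2:-1,r3:-2,r4:7,r5:Add1
  c8: CDB Add2=88; stall  regs: r0:88,r1:81,r2:-1,r3:-2,r4:7,r5:Add1
  c9: CDB Mul2=72; issue MUL r2<-Mul2  regs: r0:88,r1:81,r2:Mul2,r3:-2,r4:7,r5:Add1
  c10: CDB Add1=86; issue ADD r2<-Add1  regs: r0:88,r1:81,r2:Add1,r3:-2,r4:7,r5:86
  c11: -  regs: r0:88,r1:81,r2:Add1,r3:-2,r4:7,r5:86
  c12: CDB Add1=172  regs: r0:88,r1:81,r2:172,r3:-2,r4:7,r5:86
  c13: CDB Mul1=2  regs: r0:88,r1:81,r2:172,r3:-2,r4:7,r5:86
  c14: -  regs: r0:88,r1:81,r2:172,r3:-2,r4:7,r5:86
  c15: CDB Mul2=-172  regs: r0:88,r1:81,r2:172,r3:-2,r4:7,r5:86

STATUS = VALUE 86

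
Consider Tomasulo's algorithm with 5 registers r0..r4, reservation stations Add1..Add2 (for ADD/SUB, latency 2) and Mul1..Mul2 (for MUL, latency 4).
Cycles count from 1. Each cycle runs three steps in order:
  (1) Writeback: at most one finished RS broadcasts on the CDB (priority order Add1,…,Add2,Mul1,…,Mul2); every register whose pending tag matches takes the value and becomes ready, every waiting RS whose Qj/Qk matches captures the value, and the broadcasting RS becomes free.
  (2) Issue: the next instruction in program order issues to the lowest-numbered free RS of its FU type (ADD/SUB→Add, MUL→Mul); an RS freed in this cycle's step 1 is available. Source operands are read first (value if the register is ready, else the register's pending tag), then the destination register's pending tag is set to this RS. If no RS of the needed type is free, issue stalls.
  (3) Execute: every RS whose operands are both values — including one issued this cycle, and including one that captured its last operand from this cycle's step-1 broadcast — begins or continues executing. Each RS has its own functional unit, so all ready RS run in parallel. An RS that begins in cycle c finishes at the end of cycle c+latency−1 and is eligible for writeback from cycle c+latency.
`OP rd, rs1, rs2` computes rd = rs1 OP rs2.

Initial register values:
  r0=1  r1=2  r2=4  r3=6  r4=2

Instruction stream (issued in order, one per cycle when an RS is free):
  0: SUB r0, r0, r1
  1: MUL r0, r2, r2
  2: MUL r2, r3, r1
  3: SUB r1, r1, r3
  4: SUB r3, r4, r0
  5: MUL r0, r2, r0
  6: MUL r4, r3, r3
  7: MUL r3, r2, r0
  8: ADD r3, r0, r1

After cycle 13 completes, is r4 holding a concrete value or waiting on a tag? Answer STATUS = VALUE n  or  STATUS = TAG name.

STATUS = VALUE 196

  c1: issue SUB r0<-Add1  regs: r0:Add1,r1:2,r2:4,r3:6,r4:2
  c2: issue MUL r0<-Mul1  regs: r0:Mul1,r1:2,r2:4,r3:6,r4:2
  c3: CDB Add1=-1; issue MUL r2<-Mul2  regs: r0:Mul1,r1:2,r2:Mul2,r3:6,r4:2
  c4: issue SUB r1<-Add1  regs: r0:Mul1,r1:Add1,r2:Mul2,r3:6,r4:2
  c5: issue SUB r3<-Add2  regs: r0:Mul1,r1:Add1,r2:Mul2,r3:Add2,r4:2
  c6: CDB Add1=-4; stall  regs: r0:Mul1,r1:-4,r2:Mul2,r3:Add2,r4:2
  c7: CDB Mul1=16; issue MUL r0<-Mul1  regs: r0:Mul1,r1:-4,r2:Mul2,r3:Add2,r4:2
  c8: CDB Mul2=12; issue MUL r4<-Mul2  regs: r0:Mul1,r1:-4,r2:12,r3:Add2,r4:Mul2
  c9: CDB Add2=-14; stall  regs: r0:Mul1,r1:-4,r2:12,r3:-14,r4:Mul2
  c10: stall  regs: r0:Mul1,r1:-4,r2:12,r3:-14,r4:Mul2
  c11: stall  regs: r0:Mul1,r1:-4,r2:12,r3:-14,r4:Mul2
  c12: CDB Mul1=192; issue MUL r3<-Mul1  regs: r0:192,r1:-4,r2:12,r3:Mul1,r4:Mul2
  c13: CDB Mul2=196; issue ADD r3<-Add1  regs: r0:192,r1:-4,r2:12,r3:Add1,r4:196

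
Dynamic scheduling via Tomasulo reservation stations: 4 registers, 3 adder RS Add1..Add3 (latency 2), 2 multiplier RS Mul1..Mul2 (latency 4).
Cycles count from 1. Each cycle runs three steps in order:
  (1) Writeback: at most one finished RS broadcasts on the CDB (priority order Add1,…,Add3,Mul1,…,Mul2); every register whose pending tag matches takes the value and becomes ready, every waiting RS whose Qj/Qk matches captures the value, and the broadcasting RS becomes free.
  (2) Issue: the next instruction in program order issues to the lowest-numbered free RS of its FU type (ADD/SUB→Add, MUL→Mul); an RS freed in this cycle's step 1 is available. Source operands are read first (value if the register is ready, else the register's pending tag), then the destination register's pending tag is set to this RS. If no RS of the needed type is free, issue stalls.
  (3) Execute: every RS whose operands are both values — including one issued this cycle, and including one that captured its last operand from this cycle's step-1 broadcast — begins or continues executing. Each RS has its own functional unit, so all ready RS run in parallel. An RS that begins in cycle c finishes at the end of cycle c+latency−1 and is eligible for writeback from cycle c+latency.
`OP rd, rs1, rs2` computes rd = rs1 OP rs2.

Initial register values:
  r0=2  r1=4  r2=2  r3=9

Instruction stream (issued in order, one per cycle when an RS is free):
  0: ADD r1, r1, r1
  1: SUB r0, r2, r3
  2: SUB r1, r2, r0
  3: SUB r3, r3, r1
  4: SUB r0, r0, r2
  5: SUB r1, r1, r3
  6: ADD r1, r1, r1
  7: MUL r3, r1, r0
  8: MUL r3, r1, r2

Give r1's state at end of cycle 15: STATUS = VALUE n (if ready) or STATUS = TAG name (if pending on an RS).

STATUS = VALUE 18

c1: issue ADD r1<-Add1 | r0:2,r1:Add1,r2:2,r3:9
c2: issue SUB r0<-Add2 | r0:Add2,r1:Add1,r2:2,r3:9
c3: CDB Add1=8; issue SUB r1<-Add1 | r0:Add2,r1:Add1,r2:2,r3:9
c4: CDB Add2=-7; issue SUB r3<-Add2 | r0:-7,r1:Add1,r2:2,r3:Add2
c5: issue SUB r0<-Add3 | r0:Add3,r1:Add1,r2:2,r3:Add2
c6: CDB Add1=9; issue SUB r1<-Add1 | r0:Add3,r1:Add1,r2:2,r3:Add2
c7: CDB Add3=-9; issue ADD r1<-Add3 | r0:-9,r1:Add3,r2:2,r3:Add2
c8: CDB Add2=0; issue MUL r3<-Mul1 | r0:-9,r1:Add3,r2:2,r3:Mul1
c9: issue MUL r3<-Mul2 | r0:-9,r1:Add3,r2:2,r3:Mul2
c10: CDB Add1=9 | r0:-9,r1:Add3,r2:2,r3:Mul2
c11: - | r0:-9,r1:Add3,r2:2,r3:Mul2
c12: CDB Add3=18 | r0:-9,r1:18,r2:2,r3:Mul2
c13: - | r0:-9,r1:18,r2:2,r3:Mul2
c14: - | r0:-9,r1:18,r2:2,r3:Mul2
c15: - | r0:-9,r1:18,r2:2,r3:Mul2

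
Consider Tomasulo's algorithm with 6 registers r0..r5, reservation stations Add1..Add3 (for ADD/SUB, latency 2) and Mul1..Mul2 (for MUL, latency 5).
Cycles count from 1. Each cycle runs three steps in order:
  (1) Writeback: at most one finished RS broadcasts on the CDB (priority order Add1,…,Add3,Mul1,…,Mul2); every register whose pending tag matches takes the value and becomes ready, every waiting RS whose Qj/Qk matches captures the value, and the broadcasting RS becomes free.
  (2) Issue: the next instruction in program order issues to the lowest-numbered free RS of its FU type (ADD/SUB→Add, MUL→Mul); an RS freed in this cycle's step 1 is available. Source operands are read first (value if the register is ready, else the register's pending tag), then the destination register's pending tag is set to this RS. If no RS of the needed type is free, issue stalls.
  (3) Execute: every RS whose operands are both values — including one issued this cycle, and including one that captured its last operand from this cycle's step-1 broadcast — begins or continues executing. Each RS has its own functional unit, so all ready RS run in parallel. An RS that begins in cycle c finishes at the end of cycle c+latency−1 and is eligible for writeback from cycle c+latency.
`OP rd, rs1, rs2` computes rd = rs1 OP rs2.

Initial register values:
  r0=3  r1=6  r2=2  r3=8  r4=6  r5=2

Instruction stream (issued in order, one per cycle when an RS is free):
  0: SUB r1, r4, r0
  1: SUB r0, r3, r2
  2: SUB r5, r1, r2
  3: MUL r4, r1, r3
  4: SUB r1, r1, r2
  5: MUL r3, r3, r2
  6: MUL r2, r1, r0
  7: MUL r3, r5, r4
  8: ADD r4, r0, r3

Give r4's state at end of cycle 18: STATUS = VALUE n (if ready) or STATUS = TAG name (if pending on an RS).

  c1: issue SUB r1<-Add1  regs: r0:3,r1:Add1,r2:2,r3:8,r4:6,r5:2
  c2: issue SUB r0<-Add2  regs: r0:Add2,r1:Add1,r2:2,r3:8,r4:6,r5:2
  c3: CDB Add1=3; issue SUB r5<-Add1  regs: r0:Add2,r1:3,r2:2,r3:8,r4:6,r5:Add1
  c4: CDB Add2=6; issue MUL r4<-Mul1  regs: r0:6,r1:3,r2:2,r3:8,r4:Mul1,r5:Add1
  c5: CDB Add1=1; issue SUB r1<-Add1  regs: r0:6,r1:Add1,r2:2,r3:8,r4:Mul1,r5:1
  c6: issue MUL r3<-Mul2  regs: r0:6,r1:Add1,r2:2,r3:Mul2,r4:Mul1,r5:1
  c7: CDB Add1=1; stall  regs: r0:6,r1:1,r2:2,r3:Mul2,r4:Mul1,r5:1
  c8: stall  regs: r0:6,r1:1,r2:2,r3:Mul2,r4:Mul1,r5:1
  c9: CDB Mul1=24; issue MUL r2<-Mul1  regs: r0:6,r1:1,r2:Mul1,r3:Mul2,r4:24,r5:1
  c10: stall  regs: r0:6,r1:1,r2:Mul1,r3:Mul2,r4:24,r5:1
  c11: CDB Mul2=16; issue MUL r3<-Mul2  regs: r0:6,r1:1,r2:Mul1,r3:Mul2,r4:24,r5:1
  c12: issue ADD r4<-Add1  regs: r0:6,r1:1,r2:Mul1,r3:Mul2,r4:Add1,r5:1
  c13: -  regs: r0:6,r1:1,r2:Mul1,r3:Mul2,r4:Add1,r5:1
  c14: CDB Mul1=6  regs: r0:6,r1:1,r2:6,r3:Mul2,r4:Add1,r5:1
  c15: -  regs: r0:6,r1:1,r2:6,r3:Mul2,r4:Add1,r5:1
  c16: CDB Mul2=24  regs: r0:6,r1:1,r2:6,r3:24,r4:Add1,r5:1
  c17: -  regs: r0:6,r1:1,r2:6,r3:24,r4:Add1,r5:1
  c18: CDB Add1=30  regs: r0:6,r1:1,r2:6,r3:24,r4:30,r5:1

STATUS = VALUE 30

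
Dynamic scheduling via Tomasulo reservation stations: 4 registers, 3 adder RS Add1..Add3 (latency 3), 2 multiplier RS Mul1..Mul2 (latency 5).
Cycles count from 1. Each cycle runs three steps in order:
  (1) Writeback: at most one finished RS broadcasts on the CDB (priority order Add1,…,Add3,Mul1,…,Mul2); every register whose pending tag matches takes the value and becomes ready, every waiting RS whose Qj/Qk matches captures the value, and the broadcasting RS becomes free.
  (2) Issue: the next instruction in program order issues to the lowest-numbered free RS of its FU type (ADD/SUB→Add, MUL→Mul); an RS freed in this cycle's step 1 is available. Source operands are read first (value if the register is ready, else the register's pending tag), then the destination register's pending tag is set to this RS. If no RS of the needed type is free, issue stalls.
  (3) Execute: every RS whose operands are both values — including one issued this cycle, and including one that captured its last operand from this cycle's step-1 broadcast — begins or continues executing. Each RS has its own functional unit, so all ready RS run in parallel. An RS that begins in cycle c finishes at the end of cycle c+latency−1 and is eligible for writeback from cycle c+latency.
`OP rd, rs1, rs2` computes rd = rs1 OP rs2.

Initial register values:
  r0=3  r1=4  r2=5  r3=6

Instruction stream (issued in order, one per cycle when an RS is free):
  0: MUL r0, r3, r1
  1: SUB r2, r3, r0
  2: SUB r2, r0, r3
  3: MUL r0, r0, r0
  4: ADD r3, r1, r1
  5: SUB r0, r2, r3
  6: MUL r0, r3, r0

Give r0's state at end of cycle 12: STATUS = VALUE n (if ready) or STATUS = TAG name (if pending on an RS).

cycle 1: issue MUL r0<-Mul1 // r0:Mul1,r1:4,r2:5,r3:6
cycle 2: issue SUB r2<-Add1 // r0:Mul1,r1:4,r2:Add1,r3:6
cycle 3: issue SUB r2<-Add2 // r0:Mul1,r1:4,r2:Add2,r3:6
cycle 4: issue MUL r0<-Mul2 // r0:Mul2,r1:4,r2:Add2,r3:6
cycle 5: issue ADD r3<-Add3 // r0:Mul2,r1:4,r2:Add2,r3:Add3
cycle 6: CDB Mul1=24; stall // r0:Mul2,r1:4,r2:Add2,r3:Add3
cycle 7: stall // r0:Mul2,r1:4,r2:Add2,r3:Add3
cycle 8: CDB Add3=8; issue SUB r0<-Add3 // r0:Add3,r1:4,r2:Add2,r3:8
cycle 9: CDB Add1=-18; issue MUL r0<-Mul1 // r0:Mul1,r1:4,r2:Add2,r3:8
cycle 10: CDB Add2=18 // r0:Mul1,r1:4,r2:18,r3:8
cycle 11: CDB Mul2=576 // r0:Mul1,r1:4,r2:18,r3:8
cycle 12: - // r0:Mul1,r1:4,r2:18,r3:8

STATUS = TAG Mul1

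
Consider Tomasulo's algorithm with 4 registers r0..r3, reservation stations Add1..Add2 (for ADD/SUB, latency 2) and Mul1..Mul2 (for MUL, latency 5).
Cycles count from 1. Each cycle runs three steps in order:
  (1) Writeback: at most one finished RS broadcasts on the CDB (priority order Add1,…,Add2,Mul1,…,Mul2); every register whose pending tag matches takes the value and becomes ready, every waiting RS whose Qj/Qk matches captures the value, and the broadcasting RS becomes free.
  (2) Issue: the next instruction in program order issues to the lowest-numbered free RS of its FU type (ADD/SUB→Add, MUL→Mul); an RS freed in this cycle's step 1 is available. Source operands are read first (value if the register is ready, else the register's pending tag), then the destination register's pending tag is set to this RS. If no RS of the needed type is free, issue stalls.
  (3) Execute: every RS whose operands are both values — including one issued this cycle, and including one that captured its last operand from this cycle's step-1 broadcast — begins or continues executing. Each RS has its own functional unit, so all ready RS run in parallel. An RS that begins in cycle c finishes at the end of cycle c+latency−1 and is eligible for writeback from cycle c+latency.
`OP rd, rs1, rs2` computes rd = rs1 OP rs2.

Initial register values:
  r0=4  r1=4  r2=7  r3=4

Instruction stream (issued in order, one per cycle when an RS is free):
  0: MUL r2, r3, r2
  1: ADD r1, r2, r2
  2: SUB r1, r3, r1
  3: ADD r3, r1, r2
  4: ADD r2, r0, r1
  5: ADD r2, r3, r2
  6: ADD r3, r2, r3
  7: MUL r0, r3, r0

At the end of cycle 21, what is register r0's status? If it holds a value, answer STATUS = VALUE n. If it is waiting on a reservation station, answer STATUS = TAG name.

STATUS = TAG Mul1

c1: issue MUL r2<-Mul1 | r0:4,r1:4,r2:Mul1,r3:4
c2: issue ADD r1<-Add1 | r0:4,r1:Add1,r2:Mul1,r3:4
c3: issue SUB r1<-Add2 | r0:4,r1:Add2,r2:Mul1,r3:4
c4: stall | r0:4,r1:Add2,r2:Mul1,r3:4
c5: stall | r0:4,r1:Add2,r2:Mul1,r3:4
c6: CDB Mul1=28; stall | r0:4,r1:Add2,r2:28,r3:4
c7: stall | r0:4,r1:Add2,r2:28,r3:4
c8: CDB Add1=56; issue ADD r3<-Add1 | r0:4,r1:Add2,r2:28,r3:Add1
c9: stall | r0:4,r1:Add2,r2:28,r3:Add1
c10: CDB Add2=-52; issue ADD r2<-Add2 | r0:4,r1:-52,r2:Add2,r3:Add1
c11: stall | r0:4,r1:-52,r2:Add2,r3:Add1
c12: CDB Add1=-24; issue ADD r2<-Add1 | r0:4,r1:-52,r2:Add1,r3:-24
c13: CDB Add2=-48; issue ADD r3<-Add2 | r0:4,r1:-52,r2:Add1,r3:Add2
c14: issue MUL r0<-Mul1 | r0:Mul1,r1:-52,r2:Add1,r3:Add2
c15: CDB Add1=-72 | r0:Mul1,r1:-52,r2:-72,r3:Add2
c16: - | r0:Mul1,r1:-52,r2:-72,r3:Add2
c17: CDB Add2=-96 | r0:Mul1,r1:-52,r2:-72,r3:-96
c18: - | r0:Mul1,r1:-52,r2:-72,r3:-96
c19: - | r0:Mul1,r1:-52,r2:-72,r3:-96
c20: - | r0:Mul1,r1:-52,r2:-72,r3:-96
c21: - | r0:Mul1,r1:-52,r2:-72,r3:-96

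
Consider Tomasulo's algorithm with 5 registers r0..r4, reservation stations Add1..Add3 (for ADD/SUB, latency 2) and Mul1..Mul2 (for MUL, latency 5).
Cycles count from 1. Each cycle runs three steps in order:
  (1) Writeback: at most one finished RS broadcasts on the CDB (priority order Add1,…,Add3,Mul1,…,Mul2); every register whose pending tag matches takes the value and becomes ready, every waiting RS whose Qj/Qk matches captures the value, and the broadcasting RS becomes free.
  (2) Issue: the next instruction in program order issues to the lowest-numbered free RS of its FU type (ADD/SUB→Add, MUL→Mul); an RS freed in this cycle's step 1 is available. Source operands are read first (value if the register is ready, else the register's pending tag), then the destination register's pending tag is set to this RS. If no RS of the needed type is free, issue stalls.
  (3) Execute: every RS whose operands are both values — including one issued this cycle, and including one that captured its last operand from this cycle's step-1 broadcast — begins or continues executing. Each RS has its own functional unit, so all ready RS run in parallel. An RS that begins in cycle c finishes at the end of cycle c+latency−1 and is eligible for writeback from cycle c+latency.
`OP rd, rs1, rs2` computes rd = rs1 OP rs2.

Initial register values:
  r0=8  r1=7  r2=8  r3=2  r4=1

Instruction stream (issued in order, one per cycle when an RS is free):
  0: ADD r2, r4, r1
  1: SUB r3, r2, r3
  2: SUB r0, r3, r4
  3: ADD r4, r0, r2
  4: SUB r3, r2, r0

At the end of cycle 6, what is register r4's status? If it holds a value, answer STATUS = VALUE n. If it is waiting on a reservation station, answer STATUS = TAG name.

cycle 1: issue ADD r2<-Add1 // r0:8,r1:7,r2:Add1,r3:2,r4:1
cycle 2: issue SUB r3<-Add2 // r0:8,r1:7,r2:Add1,r3:Add2,r4:1
cycle 3: CDB Add1=8; issue SUB r0<-Add1 // r0:Add1,r1:7,r2:8,r3:Add2,r4:1
cycle 4: issue ADD r4<-Add3 // r0:Add1,r1:7,r2:8,r3:Add2,r4:Add3
cycle 5: CDB Add2=6; issue SUB r3<-Add2 // r0:Add1,r1:7,r2:8,r3:Add2,r4:Add3
cycle 6: - // r0:Add1,r1:7,r2:8,r3:Add2,r4:Add3

STATUS = TAG Add3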